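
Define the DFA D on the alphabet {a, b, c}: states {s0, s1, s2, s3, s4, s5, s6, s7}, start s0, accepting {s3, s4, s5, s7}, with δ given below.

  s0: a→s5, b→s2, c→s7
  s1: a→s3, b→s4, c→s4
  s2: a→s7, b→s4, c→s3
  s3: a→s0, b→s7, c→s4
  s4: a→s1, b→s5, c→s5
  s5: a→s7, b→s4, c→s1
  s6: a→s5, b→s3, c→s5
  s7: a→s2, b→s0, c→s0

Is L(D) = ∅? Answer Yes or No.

No

The string a is accepted: the run s0 → s5 ends in the accepting state s5.
Since at least one string is accepted, L(D) is not empty.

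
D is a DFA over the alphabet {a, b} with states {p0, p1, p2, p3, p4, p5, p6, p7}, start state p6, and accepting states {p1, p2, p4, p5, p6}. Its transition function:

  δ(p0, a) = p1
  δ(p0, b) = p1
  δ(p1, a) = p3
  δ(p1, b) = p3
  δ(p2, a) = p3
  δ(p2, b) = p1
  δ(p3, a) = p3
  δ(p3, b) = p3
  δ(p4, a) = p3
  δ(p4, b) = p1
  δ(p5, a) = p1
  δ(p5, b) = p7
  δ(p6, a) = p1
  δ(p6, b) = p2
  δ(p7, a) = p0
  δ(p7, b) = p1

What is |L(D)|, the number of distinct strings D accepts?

The useful subgraph on states {p1, p2, p6} is acyclic, so L(D) is finite; the longest accepting path visits 3 useful states, giving maximum string length 2.
Counting accepting paths from p6 by length: 1 of length 0, 2 of length 1, 1 of length 2. Total 4.

4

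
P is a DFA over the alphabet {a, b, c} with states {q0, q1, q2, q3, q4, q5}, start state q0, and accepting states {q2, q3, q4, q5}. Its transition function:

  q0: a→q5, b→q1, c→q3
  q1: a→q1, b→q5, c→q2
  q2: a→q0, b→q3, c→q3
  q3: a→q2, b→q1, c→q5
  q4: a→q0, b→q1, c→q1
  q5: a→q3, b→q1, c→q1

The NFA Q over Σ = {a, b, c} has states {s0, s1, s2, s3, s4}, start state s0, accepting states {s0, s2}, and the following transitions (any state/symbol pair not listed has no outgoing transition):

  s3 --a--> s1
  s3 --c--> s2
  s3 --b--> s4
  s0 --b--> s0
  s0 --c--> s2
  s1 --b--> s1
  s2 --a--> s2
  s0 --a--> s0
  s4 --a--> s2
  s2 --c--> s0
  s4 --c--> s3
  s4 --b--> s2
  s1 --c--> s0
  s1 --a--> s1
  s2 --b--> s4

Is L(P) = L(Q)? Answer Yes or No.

The string acb is accepted by P but rejected by Q.
So L(P) ≠ L(Q).

No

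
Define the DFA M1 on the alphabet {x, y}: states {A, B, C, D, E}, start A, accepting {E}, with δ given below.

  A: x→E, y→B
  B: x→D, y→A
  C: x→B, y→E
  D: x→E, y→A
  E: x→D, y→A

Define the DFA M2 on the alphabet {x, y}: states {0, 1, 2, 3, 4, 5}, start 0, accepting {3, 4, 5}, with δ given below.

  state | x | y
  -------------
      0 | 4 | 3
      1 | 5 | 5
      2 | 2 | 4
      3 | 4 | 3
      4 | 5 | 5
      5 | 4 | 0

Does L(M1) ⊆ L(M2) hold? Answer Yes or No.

Exploring the product automaton M1 × M2 from the start pair (A, 0), following both machines on each input symbol, reaches 9 state pairs: (A, 0), (E, 4), (B, 3), (D, 5), (A, 5), (D, 4), (A, 3), (B, 0), (E, 5).
M1 accepts in {E} and M2 accepts in {3, 4, 5}. The reachable pairs whose M1-component is accepting are (E, 4), (E, 5); in each of them the M2-component is accepting too, so the product for L(M1) \ L(M2) (M1-component accepting, M2-component rejecting) has no reachable accepting pair and the difference is empty.
Hence every string in L(M1) is also in L(M2).

Yes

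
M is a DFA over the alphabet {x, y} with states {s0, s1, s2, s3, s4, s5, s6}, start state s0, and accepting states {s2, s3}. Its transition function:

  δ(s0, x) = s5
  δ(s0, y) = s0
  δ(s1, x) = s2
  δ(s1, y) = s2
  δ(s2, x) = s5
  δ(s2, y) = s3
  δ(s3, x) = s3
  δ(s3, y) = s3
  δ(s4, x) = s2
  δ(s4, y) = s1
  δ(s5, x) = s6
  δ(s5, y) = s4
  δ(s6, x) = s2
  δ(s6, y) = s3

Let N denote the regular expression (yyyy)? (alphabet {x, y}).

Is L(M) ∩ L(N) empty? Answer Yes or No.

Converting the expression N to a DFA (subset construction, then merging equivalent states) gives the minimal DFA with states {n0, n1, n2, n3, n4, n5}, start state n0, accepting states {n0, n5} and transitions n0: x→n1, y→n2; n1: x→n1, y→n1; n2: x→n1, y→n3; n3: x→n1, y→n4; n4: x→n1, y→n5; n5: x→n1, y→n1.
Exploring the product automaton M × N from the start pair (s0, n0), following both machines on each input symbol, reaches 12 state pairs: (s0, n0), (s5, n1), (s0, n2), (s6, n1), (s4, n1), (s0, n3), (s2, n1), (s3, n1), (s1, n1), (s0, n4), (s0, n5), (s0, n1).
M accepts in {s2, s3} and N accepts in {n0, n5}; no reachable pair has both components accepting, so no string drives both machines to acceptance simultaneously and L(M) ∩ L(N) = ∅.
So no string is accepted by both, and the intersection is empty.

Yes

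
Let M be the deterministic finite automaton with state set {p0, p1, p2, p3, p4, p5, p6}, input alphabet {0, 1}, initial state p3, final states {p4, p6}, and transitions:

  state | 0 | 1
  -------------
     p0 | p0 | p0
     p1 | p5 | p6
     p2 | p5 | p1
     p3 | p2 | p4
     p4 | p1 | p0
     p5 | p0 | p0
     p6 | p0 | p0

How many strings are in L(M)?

The useful subgraph on states {p1, p2, p3, p4, p6} is acyclic, so L(M) is finite; the longest accepting path visits 4 useful states, giving maximum string length 3.
Counting accepting paths from p3 by length: 1 of length 1, 2 of length 3. Total 3.

3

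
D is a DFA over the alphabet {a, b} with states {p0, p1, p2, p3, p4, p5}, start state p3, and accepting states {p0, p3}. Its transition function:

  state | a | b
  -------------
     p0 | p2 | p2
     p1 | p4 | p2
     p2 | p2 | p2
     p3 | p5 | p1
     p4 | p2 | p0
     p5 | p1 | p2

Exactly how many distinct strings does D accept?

The useful subgraph on states {p0, p1, p3, p4, p5} is acyclic, so L(D) is finite; the longest accepting path visits 5 useful states, giving maximum string length 4.
Counting accepting paths from p3 by length: 1 of length 0, 1 of length 3, 1 of length 4. Total 3.

3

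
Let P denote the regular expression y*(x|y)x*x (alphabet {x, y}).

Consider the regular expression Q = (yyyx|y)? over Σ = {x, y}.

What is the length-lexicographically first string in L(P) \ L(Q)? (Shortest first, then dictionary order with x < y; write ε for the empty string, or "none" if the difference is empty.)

The string xx is accepted by P but not by Q.
No shorter string lies in the difference, and xx is the lexicographically first length-2 string in L(P) \ L(Q).

xx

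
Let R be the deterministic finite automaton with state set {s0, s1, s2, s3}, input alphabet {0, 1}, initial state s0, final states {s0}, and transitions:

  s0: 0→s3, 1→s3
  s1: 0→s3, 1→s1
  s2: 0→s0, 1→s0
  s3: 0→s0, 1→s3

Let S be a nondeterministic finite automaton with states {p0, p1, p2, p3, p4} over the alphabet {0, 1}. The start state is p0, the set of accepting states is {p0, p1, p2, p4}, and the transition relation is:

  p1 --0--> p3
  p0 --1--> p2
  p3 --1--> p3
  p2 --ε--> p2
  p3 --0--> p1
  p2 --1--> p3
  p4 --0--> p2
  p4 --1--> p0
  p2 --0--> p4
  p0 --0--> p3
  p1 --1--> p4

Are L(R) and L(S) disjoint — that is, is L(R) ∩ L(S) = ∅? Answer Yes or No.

No

The empty string ε is accepted by both R and S.
Hence L(R) ∩ L(S) ≠ ∅.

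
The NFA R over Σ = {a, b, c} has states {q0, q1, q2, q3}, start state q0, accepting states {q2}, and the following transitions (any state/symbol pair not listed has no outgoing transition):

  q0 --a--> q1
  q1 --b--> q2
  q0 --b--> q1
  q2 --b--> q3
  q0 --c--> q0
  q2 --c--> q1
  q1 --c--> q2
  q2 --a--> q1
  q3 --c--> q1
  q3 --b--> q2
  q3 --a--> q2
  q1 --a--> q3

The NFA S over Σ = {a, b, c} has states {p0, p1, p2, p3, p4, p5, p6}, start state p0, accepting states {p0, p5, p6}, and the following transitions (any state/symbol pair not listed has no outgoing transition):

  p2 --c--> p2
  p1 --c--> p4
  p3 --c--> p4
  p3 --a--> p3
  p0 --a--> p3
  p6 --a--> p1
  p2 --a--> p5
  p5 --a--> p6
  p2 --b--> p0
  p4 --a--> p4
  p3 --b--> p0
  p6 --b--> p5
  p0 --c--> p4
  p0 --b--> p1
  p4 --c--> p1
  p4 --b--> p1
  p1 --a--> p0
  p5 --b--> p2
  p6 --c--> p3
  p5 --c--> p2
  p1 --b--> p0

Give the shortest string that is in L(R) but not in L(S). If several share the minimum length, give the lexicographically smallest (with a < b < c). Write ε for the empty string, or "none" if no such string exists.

ac

The string ac is accepted by R but not by S.
No shorter string lies in the difference, and ac is the lexicographically first length-2 string in L(R) \ L(S).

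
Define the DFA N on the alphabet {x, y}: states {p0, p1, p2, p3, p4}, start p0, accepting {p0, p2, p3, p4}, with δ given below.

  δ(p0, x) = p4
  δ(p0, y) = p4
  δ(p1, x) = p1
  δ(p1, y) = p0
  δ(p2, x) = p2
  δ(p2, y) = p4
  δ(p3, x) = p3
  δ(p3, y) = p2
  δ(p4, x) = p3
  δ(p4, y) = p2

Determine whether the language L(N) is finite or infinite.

infinite

State p2 is reachable from the start and can reach an accepting state, and it lies on the cycle p2 → p2.
Traversing that cycle any number of times yields accepted strings of unbounded length, so the language is infinite.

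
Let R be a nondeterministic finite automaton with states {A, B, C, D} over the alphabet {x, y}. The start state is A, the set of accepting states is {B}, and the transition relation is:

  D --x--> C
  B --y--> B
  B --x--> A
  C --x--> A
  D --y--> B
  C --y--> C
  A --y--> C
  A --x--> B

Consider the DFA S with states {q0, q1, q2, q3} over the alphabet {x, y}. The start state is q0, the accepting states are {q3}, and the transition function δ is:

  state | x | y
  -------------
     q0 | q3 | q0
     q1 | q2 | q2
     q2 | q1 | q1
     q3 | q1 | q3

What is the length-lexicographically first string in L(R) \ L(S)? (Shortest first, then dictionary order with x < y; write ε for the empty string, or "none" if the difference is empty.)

The string xxx is accepted by R but not by S.
No shorter string lies in the difference, and xxx is the lexicographically first length-3 string in L(R) \ L(S).

xxx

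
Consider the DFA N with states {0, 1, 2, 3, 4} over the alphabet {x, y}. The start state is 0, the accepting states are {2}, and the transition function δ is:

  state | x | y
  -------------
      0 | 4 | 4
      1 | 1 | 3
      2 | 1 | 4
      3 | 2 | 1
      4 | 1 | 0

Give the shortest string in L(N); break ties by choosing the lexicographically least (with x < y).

A breadth-first search from 0 reaches an accepting state first via the path 0 → 4 → 1 → 3 → 2 on input xxyx.
No string of length < 4 is accepted (BFS exhausts all shorter strings without reaching an accepting state), and xxyx is the lexicographically least accepting string of length 4.

xxyx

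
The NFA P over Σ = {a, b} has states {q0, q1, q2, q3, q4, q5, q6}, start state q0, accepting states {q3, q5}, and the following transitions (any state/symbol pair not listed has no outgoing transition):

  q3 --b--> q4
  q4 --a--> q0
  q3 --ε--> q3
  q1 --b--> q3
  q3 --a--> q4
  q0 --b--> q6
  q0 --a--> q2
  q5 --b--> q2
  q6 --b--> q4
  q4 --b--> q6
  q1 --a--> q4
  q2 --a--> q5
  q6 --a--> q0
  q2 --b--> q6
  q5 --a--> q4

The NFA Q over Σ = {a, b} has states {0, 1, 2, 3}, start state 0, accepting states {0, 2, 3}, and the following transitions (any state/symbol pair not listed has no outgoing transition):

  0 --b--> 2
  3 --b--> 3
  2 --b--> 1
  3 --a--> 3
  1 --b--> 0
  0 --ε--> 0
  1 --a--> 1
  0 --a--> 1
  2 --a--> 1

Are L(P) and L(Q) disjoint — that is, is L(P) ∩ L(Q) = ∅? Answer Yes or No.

Exploring the product automaton P × Q from the start pair (q0, 0), following both machines on each input symbol, reaches 11 state pairs: (q0, 0), (q2, 1), (q6, 2), (q5, 1), (q6, 0), (q0, 1), (q4, 1), (q2, 0), (q4, 2), (q6, 1), (q4, 0).
P accepts in {q3, q5} and Q accepts in {0, 2, 3}; no reachable pair has both components accepting, so no string drives both machines to acceptance simultaneously and L(P) ∩ L(Q) = ∅.
So no string is accepted by both, and the intersection is empty.

Yes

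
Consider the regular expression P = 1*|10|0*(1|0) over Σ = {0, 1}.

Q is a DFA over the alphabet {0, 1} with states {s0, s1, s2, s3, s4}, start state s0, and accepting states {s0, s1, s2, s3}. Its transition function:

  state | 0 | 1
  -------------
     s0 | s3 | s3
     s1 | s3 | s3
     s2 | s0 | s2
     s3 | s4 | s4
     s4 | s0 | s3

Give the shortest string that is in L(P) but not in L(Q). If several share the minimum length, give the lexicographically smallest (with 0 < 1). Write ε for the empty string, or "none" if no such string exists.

The string 00 is accepted by P but not by Q.
No shorter string lies in the difference, and 00 is the lexicographically first length-2 string in L(P) \ L(Q).

00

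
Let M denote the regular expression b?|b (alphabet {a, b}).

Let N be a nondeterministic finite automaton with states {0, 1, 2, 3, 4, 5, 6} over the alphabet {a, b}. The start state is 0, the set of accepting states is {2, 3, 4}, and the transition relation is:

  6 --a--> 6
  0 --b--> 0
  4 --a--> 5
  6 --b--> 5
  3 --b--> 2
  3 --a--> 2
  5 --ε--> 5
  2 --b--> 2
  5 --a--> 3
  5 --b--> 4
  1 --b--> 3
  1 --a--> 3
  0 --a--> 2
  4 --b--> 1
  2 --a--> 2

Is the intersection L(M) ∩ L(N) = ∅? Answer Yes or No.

Yes

Converting the expression M to a DFA (subset construction, then merging equivalent states) gives the minimal DFA with states {m0, m1, m2}, start state m0, accepting states {m0, m2} and transitions m0: a→m1, b→m2; m1: a→m1, b→m1; m2: a→m1, b→m1.
Exploring the product automaton M × N from the start pair (m0, 0), following both machines on each input symbol, reaches 4 state pairs: (m0, 0), (m1, 2), (m2, 0), (m1, 0).
M accepts in {m0, m2} and N accepts in {2, 3, 4}; no reachable pair has both components accepting, so no string drives both machines to acceptance simultaneously and L(M) ∩ L(N) = ∅.
So no string is accepted by both, and the intersection is empty.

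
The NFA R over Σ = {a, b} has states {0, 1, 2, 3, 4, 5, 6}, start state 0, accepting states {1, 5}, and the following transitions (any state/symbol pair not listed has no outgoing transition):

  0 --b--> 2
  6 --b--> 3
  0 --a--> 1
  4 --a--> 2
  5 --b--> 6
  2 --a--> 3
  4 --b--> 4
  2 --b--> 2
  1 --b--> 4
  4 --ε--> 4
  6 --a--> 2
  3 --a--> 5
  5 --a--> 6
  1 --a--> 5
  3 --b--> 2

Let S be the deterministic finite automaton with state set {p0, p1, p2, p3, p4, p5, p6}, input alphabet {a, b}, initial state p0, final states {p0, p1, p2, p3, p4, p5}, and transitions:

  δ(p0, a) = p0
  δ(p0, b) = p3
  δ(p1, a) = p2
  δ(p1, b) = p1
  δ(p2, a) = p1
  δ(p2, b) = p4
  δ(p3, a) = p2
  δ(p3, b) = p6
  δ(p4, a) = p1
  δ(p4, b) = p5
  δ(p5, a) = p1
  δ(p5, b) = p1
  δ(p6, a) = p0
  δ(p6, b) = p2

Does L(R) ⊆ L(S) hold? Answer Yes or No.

Yes

Exploring the product automaton R × S from the start pair (0, p0), following both machines on each input symbol, reaches 30 state pairs: (0, p0), (1, p0), (2, p3), (5, p0), (4, p3), (3, p2), (2, p6), (6, p0), (6, p3), (2, p2), (4, p6), (5, p1), (2, p4), (3, p0), (2, p0), (3, p3), (3, p6), (3, p1), (4, p2), (6, p2), (6, p1), (2, p5), (5, p2), (2, p1), (4, p4), (3, p4), (6, p4), (4, p5), (3, p5), (4, p1).
R accepts in {1, 5} and S accepts in {p0, p1, p2, p3, p4, p5}. The reachable pairs whose R-component is accepting are (1, p0), (5, p0), (5, p1), (5, p2); in each of them the S-component is accepting too, so the product for L(R) \ L(S) (R-component accepting, S-component rejecting) has no reachable accepting pair and the difference is empty.
Hence every string in L(R) is also in L(S).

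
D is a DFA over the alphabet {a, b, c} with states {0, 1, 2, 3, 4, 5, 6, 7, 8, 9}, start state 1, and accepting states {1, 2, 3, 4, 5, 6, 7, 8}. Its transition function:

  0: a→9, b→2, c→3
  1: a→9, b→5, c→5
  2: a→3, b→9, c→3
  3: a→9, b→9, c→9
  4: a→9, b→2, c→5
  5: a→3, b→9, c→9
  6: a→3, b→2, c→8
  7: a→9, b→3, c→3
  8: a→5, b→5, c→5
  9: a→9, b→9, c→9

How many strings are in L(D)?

5

The useful subgraph on states {1, 3, 5} is acyclic, so L(D) is finite; the longest accepting path visits 3 useful states, giving maximum string length 2.
Counting accepting paths from 1 by length: 1 of length 0, 2 of length 1, 2 of length 2. Total 5.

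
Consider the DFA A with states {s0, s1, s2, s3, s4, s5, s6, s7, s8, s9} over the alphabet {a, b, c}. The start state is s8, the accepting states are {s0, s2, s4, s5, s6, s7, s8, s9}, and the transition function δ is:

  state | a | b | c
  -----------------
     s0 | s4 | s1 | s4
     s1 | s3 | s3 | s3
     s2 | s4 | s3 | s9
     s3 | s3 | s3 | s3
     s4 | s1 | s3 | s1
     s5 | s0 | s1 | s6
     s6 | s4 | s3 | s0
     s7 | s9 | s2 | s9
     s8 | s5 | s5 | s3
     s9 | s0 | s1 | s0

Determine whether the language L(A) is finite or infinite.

The useful states (reachable from s8 and able to reach an accepting state) are {s0, s4, s5, s6, s8}.
Restricted to these states the transition graph has no cycle, so every accepting path has bounded length and L is finite.

finite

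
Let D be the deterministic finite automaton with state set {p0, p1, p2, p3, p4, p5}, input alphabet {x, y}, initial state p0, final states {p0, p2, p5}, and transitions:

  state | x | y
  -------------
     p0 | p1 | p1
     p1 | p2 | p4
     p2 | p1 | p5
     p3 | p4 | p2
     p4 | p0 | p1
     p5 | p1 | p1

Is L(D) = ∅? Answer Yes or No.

The empty string ε is accepted: the run p0 ends in the accepting state p0.
Since at least one string is accepted, L(D) is not empty.

No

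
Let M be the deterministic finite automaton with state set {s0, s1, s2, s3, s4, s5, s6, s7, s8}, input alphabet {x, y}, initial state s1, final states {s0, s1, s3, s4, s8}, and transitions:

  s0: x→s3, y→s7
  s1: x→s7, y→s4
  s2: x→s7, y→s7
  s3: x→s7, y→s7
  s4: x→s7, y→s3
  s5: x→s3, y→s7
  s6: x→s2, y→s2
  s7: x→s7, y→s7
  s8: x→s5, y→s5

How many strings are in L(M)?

3

The useful subgraph on states {s1, s3, s4} is acyclic, so L(M) is finite; the longest accepting path visits 3 useful states, giving maximum string length 2.
Counting accepting paths from s1 by length: 1 of length 0, 1 of length 1, 1 of length 2. Total 3.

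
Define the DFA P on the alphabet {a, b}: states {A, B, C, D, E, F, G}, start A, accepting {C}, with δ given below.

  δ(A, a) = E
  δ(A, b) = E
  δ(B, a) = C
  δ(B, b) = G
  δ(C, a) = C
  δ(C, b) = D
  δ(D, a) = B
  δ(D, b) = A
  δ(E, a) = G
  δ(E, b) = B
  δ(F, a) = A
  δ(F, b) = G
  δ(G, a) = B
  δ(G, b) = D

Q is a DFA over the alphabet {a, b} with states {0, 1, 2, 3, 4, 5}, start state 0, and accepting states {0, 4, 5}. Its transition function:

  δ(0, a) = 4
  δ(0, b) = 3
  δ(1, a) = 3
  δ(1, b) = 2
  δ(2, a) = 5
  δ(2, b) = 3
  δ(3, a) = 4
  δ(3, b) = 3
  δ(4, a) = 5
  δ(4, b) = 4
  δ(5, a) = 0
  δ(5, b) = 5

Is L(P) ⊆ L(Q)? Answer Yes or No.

Exploring the product automaton P × Q from the start pair (A, 0), following both machines on each input symbol, reaches 22 state pairs: (A, 0), (E, 4), (E, 3), (G, 5), (B, 4), (G, 4), (B, 3), (B, 0), (D, 5), (C, 5), (B, 5), (D, 4), (C, 4), (G, 3), (A, 5), (C, 0), (A, 4), (D, 3), (E, 0), (E, 5), (A, 3), (G, 0).
P accepts in {C} and Q accepts in {0, 4, 5}. The reachable pairs whose P-component is accepting are (C, 5), (C, 4), (C, 0); in each of them the Q-component is accepting too, so the product for L(P) \ L(Q) (P-component accepting, Q-component rejecting) has no reachable accepting pair and the difference is empty.
Hence every string in L(P) is also in L(Q).

Yes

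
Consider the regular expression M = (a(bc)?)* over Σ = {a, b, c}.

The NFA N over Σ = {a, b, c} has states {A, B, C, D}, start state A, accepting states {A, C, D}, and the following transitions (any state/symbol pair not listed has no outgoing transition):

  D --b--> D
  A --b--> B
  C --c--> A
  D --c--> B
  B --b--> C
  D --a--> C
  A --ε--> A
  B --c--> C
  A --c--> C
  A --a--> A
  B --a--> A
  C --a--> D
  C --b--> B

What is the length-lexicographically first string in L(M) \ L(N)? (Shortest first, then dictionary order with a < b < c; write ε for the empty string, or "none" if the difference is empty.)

The string abcabc is accepted by M but not by N.
No shorter string lies in the difference, and abcabc is the lexicographically first length-6 string in L(M) \ L(N).

abcabc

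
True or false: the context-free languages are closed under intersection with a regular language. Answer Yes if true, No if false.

Run a PDA for the context-free language and a DFA for the regular one in parallel (product of finite controls, the PDA's stack unchanged, the DFA advancing only on input moves); the product PDA accepts exactly the intersection. (Intersection of two CFLs, by contrast, can fail to be context-free.)
So the context-free languages are closed under intersection with a regular language.

Yes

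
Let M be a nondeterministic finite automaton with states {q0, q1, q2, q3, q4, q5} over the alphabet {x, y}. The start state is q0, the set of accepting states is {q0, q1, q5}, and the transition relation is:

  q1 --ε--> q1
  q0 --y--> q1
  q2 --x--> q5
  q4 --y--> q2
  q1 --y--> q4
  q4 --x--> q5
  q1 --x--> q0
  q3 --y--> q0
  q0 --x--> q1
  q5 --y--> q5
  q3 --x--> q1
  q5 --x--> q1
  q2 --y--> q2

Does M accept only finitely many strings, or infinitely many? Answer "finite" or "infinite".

State q0 is reachable from the start and can reach an accepting state, and it lies on the cycle q0 → q1 → q0.
Traversing that cycle any number of times yields accepted strings of unbounded length, so the language is infinite.

infinite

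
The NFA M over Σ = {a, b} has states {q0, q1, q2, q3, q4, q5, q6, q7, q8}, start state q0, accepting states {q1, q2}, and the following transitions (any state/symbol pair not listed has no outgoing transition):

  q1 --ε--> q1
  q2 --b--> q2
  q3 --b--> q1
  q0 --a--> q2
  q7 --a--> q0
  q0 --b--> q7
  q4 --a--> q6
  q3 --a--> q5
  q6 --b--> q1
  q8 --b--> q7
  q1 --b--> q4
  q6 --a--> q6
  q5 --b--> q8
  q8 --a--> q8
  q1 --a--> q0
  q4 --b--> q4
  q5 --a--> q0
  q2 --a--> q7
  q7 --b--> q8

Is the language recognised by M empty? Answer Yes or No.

The string a is accepted: the run q0 → q2 ends in the accepting state q2.
Since at least one string is accepted, L(M) is not empty.

No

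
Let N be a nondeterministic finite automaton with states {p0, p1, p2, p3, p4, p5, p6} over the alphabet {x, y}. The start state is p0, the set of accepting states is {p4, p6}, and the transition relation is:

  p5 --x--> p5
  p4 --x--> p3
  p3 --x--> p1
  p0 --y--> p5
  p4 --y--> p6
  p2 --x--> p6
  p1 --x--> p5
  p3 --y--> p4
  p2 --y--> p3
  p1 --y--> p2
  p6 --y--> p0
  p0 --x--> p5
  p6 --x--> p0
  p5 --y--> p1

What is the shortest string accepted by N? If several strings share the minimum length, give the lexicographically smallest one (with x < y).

A breadth-first search from p0 reaches an accepting state first via the path p0 → p5 → p1 → p2 → p6 on input xyyx.
No string of length < 4 is accepted (BFS exhausts all shorter strings without reaching an accepting state), and xyyx is the lexicographically least accepting string of length 4.

xyyx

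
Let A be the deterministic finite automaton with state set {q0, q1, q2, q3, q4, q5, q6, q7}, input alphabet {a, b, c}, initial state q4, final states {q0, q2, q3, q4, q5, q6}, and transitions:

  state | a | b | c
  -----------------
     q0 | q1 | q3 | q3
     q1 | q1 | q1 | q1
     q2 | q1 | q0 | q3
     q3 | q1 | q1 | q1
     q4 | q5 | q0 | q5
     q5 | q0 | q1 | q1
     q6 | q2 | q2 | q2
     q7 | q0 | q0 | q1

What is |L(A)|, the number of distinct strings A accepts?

The useful subgraph on states {q0, q3, q4, q5} is acyclic, so L(A) is finite; the longest accepting path visits 4 useful states, giving maximum string length 3.
Counting accepting paths from q4 by length: 1 of length 0, 3 of length 1, 4 of length 2, 4 of length 3. Total 12.

12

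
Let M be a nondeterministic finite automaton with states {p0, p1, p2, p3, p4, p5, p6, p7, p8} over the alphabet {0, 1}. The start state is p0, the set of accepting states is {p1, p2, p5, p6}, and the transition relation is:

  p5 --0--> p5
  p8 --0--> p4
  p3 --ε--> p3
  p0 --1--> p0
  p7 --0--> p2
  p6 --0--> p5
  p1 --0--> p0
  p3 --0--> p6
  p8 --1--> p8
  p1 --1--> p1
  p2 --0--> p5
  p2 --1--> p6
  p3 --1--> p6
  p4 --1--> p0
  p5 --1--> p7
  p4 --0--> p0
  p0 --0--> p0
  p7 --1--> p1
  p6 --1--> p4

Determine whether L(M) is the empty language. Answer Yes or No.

The states reachable from the start state are {p0}.
None of the accepting states {p1, p2, p5, p6} is reachable, so no string is accepted and L(M) = ∅.

Yes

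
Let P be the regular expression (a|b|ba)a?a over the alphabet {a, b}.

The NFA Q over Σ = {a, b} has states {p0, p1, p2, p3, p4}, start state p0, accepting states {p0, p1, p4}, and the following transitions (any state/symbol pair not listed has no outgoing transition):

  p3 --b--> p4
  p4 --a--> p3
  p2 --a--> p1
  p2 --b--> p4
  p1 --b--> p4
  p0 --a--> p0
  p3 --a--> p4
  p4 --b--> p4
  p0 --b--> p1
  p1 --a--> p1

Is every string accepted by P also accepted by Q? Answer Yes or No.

Yes

Converting the expression P to a DFA (subset construction, then merging equivalent states) gives the minimal DFA with states {r0, r1, r2, r3, r4, r5, r6}, start state r0, accepting states {r3, r5, r6} and transitions r0: a→r1, b→r2; r1: a→r3, b→r4; r2: a→r5, b→r4; r3: a→r6, b→r4; r4: a→r4, b→r4; r5: a→r3, b→r4; r6: a→r4, b→r4.
Exploring the product automaton P × Q from the start pair (r0, p0), following both machines on each input symbol, reaches 12 state pairs: (r0, p0), (r1, p0), (r2, p1), (r3, p0), (r4, p1), (r5, p1), (r4, p4), (r6, p0), (r3, p1), (r4, p3), (r4, p0), (r6, p1).
P accepts in {r3, r5, r6} and Q accepts in {p0, p1, p4}. The reachable pairs whose P-component is accepting are (r3, p0), (r5, p1), (r6, p0), (r3, p1), (r6, p1); in each of them the Q-component is accepting too, so the product for L(P) \ L(Q) (P-component accepting, Q-component rejecting) has no reachable accepting pair and the difference is empty.
Hence every string in L(P) is also in L(Q).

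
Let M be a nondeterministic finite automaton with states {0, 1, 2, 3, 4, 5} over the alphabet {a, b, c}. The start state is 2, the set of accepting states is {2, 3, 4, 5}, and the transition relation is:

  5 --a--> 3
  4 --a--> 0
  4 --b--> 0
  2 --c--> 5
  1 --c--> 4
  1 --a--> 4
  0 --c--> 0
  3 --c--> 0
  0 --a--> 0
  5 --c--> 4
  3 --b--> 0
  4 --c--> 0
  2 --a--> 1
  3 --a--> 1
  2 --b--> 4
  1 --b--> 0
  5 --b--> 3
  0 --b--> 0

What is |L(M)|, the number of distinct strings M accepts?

12

The useful subgraph on states {1, 2, 3, 4, 5} is acyclic, so L(M) is finite; the longest accepting path visits 5 useful states, giving maximum string length 4.
Counting accepting paths from 2 by length: 1 of length 0, 2 of length 1, 5 of length 2, 4 of length 4. Total 12.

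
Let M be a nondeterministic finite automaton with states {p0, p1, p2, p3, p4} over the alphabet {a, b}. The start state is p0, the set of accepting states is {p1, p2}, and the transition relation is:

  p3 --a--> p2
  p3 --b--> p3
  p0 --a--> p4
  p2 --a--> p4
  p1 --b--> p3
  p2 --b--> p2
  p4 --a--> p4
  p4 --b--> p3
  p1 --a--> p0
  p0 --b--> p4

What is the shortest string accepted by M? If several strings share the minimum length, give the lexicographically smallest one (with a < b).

aba

A breadth-first search from p0 reaches an accepting state first via the path p0 → p4 → p3 → p2 on input aba.
No string of length < 3 is accepted (BFS exhausts all shorter strings without reaching an accepting state), and aba is the lexicographically least accepting string of length 3.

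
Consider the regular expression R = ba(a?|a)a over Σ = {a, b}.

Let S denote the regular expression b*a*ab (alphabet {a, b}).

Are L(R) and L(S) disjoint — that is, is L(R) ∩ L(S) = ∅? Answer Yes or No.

Yes

Converting the expression R to a DFA (subset construction, then merging equivalent states) gives the minimal DFA with states {r0, r1, r2, r3, r4, r5}, start state r0, accepting states {r4, r5} and transitions r0: a→r1, b→r2; r1: a→r1, b→r1; r2: a→r3, b→r1; r3: a→r4, b→r1; r4: a→r5, b→r1; r5: a→r1, b→r1.
Converting the expression S to a DFA (subset construction, then merging equivalent states) gives the minimal DFA with states {s0, s1, s2, s3}, start state s0, accepting states {s2} and transitions s0: a→s1, b→s0; s1: a→s1, b→s2; s2: a→s3, b→s3; s3: a→s3, b→s3.
Exploring the product automaton R × S from the start pair (r0, s0), following both machines on each input symbol, reaches 9 state pairs: (r0, s0), (r1, s1), (r2, s0), (r1, s2), (r3, s1), (r1, s0), (r1, s3), (r4, s1), (r5, s1).
R accepts in {r4, r5} and S accepts in {s2}; no reachable pair has both components accepting, so no string drives both machines to acceptance simultaneously and L(R) ∩ L(S) = ∅.
So no string is accepted by both, and the intersection is empty.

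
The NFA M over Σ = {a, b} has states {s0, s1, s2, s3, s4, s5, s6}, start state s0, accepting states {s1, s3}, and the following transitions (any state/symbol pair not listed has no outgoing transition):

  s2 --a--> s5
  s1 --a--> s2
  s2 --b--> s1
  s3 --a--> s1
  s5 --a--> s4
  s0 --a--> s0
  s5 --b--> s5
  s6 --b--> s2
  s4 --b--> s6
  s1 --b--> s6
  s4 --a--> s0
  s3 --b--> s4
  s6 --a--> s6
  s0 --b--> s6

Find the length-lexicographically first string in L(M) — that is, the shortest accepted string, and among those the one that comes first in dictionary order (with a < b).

bbb

A breadth-first search from s0 reaches an accepting state first via the path s0 → s6 → s2 → s1 on input bbb.
No string of length < 3 is accepted (BFS exhausts all shorter strings without reaching an accepting state), and bbb is the lexicographically least accepting string of length 3.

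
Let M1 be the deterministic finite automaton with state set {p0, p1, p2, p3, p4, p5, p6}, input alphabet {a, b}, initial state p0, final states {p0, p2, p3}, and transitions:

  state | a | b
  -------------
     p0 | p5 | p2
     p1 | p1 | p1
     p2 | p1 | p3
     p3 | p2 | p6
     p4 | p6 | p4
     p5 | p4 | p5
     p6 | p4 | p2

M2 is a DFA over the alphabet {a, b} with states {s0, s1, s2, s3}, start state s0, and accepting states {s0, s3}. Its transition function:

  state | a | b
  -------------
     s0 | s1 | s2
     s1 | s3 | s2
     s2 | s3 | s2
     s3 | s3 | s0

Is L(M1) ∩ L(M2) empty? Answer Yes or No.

The empty string ε is accepted by both M1 and M2.
Hence L(M1) ∩ L(M2) ≠ ∅.

No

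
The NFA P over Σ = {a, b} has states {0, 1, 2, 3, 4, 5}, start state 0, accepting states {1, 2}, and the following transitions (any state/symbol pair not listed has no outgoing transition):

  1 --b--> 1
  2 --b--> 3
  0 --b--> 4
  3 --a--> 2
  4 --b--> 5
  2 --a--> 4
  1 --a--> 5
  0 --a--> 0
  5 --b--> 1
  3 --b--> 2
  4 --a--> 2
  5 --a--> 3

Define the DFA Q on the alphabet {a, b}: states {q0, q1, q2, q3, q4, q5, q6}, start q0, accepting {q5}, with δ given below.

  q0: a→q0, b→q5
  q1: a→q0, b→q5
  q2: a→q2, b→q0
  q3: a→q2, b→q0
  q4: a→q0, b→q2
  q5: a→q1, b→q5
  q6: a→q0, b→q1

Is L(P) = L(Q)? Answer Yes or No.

The string ba is accepted by P but rejected by Q.
So L(P) ≠ L(Q).

No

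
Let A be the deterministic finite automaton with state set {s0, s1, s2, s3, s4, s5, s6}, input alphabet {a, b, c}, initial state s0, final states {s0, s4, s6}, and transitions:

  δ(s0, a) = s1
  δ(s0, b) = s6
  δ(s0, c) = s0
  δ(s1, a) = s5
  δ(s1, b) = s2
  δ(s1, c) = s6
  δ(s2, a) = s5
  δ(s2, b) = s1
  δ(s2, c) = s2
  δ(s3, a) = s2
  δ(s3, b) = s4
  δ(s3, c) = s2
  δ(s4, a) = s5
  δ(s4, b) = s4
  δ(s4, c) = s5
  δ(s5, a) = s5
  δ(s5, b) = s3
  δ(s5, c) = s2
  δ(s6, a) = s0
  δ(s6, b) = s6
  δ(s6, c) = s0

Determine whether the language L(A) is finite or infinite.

infinite

State s0 is reachable from the start and can reach an accepting state, and it lies on the cycle s0 → s0.
Traversing that cycle any number of times yields accepted strings of unbounded length, so the language is infinite.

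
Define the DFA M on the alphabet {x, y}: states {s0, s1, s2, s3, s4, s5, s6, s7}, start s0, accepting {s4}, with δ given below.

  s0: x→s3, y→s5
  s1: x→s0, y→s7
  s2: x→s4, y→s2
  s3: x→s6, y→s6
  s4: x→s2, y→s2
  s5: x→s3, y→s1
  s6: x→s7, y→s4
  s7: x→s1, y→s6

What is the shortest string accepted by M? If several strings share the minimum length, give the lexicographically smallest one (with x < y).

A breadth-first search from s0 reaches an accepting state first via the path s0 → s3 → s6 → s4 on input xxy.
No string of length < 3 is accepted (BFS exhausts all shorter strings without reaching an accepting state), and xxy is the lexicographically least accepting string of length 3.

xxy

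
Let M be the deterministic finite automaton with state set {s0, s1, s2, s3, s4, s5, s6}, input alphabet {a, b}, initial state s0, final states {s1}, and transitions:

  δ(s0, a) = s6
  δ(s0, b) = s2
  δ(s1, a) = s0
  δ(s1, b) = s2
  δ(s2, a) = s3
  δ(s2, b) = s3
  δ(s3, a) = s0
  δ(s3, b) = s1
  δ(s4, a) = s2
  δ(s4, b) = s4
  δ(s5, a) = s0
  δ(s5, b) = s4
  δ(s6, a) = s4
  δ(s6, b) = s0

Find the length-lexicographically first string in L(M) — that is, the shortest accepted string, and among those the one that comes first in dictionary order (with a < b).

bab

A breadth-first search from s0 reaches an accepting state first via the path s0 → s2 → s3 → s1 on input bab.
No string of length < 3 is accepted (BFS exhausts all shorter strings without reaching an accepting state), and bab is the lexicographically least accepting string of length 3.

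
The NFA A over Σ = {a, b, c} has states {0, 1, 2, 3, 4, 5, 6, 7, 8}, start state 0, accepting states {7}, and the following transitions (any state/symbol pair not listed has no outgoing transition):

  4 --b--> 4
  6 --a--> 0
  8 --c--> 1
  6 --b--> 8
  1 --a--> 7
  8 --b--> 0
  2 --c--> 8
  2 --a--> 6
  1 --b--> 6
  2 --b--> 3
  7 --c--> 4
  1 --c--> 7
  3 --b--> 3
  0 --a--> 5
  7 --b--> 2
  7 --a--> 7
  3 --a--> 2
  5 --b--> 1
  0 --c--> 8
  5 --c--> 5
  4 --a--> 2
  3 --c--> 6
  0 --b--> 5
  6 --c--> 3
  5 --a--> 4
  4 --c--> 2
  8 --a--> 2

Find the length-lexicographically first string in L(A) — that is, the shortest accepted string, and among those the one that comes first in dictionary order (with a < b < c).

A breadth-first search from 0 reaches an accepting state first via the path 0 → 5 → 1 → 7 on input aba.
No string of length < 3 is accepted (BFS exhausts all shorter strings without reaching an accepting state), and aba is the lexicographically least accepting string of length 3.

aba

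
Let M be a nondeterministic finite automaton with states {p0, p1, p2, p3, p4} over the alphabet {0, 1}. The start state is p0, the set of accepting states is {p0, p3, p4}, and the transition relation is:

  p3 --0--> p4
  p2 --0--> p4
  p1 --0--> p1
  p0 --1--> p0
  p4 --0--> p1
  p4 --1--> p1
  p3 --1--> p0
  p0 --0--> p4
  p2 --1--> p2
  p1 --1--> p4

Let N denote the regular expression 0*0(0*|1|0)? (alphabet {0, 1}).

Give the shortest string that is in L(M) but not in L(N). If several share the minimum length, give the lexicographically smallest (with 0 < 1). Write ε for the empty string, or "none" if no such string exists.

The empty string ε is accepted by M but not by N.
Since ε is the unique shortest string, it is the required witness.

ε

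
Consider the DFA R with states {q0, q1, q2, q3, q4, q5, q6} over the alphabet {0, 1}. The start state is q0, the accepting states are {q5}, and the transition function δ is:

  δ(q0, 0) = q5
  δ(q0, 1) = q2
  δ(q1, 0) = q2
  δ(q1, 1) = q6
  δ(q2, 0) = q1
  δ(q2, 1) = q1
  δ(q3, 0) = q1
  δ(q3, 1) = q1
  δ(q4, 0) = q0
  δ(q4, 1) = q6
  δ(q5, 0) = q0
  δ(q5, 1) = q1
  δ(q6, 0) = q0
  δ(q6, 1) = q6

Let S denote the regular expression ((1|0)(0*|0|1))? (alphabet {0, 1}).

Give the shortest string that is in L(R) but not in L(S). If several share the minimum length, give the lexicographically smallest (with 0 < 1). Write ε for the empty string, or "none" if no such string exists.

The string 01100 is accepted by R but not by S.
No shorter string lies in the difference, and 01100 is the lexicographically first length-5 string in L(R) \ L(S).

01100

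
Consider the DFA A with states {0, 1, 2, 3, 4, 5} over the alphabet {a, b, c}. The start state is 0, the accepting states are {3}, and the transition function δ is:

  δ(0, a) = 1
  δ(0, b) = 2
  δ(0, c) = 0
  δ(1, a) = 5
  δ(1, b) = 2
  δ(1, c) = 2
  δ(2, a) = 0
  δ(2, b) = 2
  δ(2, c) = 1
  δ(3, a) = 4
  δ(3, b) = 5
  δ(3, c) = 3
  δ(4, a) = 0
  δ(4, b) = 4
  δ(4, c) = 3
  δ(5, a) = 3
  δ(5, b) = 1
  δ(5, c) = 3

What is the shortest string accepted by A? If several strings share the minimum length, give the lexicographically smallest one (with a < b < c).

aaa

A breadth-first search from 0 reaches an accepting state first via the path 0 → 1 → 5 → 3 on input aaa.
No string of length < 3 is accepted (BFS exhausts all shorter strings without reaching an accepting state), and aaa is the lexicographically least accepting string of length 3.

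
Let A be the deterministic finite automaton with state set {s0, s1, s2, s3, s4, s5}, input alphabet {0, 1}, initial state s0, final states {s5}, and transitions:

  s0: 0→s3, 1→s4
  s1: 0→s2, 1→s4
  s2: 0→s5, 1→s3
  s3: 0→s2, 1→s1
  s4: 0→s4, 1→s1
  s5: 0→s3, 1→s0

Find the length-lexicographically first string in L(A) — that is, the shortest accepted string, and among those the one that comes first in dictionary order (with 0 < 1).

A breadth-first search from s0 reaches an accepting state first via the path s0 → s3 → s2 → s5 on input 000.
No string of length < 3 is accepted (BFS exhausts all shorter strings without reaching an accepting state), and 000 is the lexicographically least accepting string of length 3.

000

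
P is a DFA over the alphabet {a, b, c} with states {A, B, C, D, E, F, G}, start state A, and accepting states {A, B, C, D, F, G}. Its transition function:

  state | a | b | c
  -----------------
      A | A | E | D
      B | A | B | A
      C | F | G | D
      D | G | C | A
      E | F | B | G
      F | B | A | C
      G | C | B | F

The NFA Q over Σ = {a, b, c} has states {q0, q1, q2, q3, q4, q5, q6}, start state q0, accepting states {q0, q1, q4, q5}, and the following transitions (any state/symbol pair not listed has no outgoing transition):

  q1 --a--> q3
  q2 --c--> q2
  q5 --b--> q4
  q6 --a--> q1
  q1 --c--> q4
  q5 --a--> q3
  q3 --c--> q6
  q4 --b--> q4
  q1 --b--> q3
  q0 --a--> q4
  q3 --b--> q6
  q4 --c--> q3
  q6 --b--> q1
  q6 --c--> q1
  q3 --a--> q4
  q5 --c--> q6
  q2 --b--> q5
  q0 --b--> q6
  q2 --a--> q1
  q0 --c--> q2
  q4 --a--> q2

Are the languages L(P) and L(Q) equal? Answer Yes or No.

The string c is accepted by P but rejected by Q.
So L(P) ≠ L(Q).

No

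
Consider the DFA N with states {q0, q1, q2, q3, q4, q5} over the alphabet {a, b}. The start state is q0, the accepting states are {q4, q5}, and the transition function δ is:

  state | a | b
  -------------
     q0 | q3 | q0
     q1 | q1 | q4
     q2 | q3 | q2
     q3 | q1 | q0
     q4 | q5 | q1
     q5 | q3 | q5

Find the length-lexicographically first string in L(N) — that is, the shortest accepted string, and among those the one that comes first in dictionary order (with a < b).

aab

A breadth-first search from q0 reaches an accepting state first via the path q0 → q3 → q1 → q4 on input aab.
No string of length < 3 is accepted (BFS exhausts all shorter strings without reaching an accepting state), and aab is the lexicographically least accepting string of length 3.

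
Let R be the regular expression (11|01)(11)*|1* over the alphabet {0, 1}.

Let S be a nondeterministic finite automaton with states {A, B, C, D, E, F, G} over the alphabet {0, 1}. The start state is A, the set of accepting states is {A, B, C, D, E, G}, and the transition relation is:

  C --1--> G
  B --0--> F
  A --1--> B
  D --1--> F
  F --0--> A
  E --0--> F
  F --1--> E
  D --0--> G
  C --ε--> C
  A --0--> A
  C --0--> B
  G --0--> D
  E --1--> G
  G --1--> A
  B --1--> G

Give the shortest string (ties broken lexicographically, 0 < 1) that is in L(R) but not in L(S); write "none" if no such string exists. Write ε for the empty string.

Converting the expression R to a DFA (subset construction, then merging equivalent states) gives the minimal DFA with states {r0, r1, r2, r3, r4}, start state r0, accepting states {r0, r2, r4} and transitions r0: 0→r1, 1→r2; r1: 0→r3, 1→r4; r2: 0→r3, 1→r2; r3: 0→r3, 1→r3; r4: 0→r3, 1→r1.
Exploring the product automaton R × S from the start pair (r0, A), following both machines on each input symbol, reaches 16 state pairs: (r0, A), (r1, A), (r2, B), (r3, A), (r4, B), (r3, F), (r2, G), (r3, B), (r1, G), (r3, E), (r3, D), (r2, A), (r3, G), (r4, A), (r1, B), (r4, G).
R accepts in {r0, r2, r4} and S accepts in {A, B, C, D, E, G}. The reachable pairs whose R-component is accepting are (r0, A), (r2, B), (r4, B), (r2, G), (r2, A), (r4, A), (r4, G); in each of them the S-component is accepting too, so the product for L(R) \ L(S) (R-component accepting, S-component rejecting) has no reachable accepting pair and the difference is empty.
So every string accepted by R is also accepted by S: L(R) \ L(S) = ∅ and there is no such string.

none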